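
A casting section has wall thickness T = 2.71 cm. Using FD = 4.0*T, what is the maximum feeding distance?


Formula: FD = 4.0 * T  (riser feeding-distance rule)
FD = 4.0 * 2.71 cm = 10.8400 cm

Final answer: 10.8400 cm


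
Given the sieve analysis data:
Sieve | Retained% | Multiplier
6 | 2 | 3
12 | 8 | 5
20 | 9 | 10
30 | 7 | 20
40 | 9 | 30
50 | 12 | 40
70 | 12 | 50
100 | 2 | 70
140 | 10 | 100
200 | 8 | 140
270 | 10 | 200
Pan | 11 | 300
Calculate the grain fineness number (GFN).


Formula: GFN = sum(pct * multiplier) / sum(pct)
sum(pct * multiplier) = 9186
sum(pct) = 100
GFN = 9186 / 100 = 91.86

Final answer: 91.86


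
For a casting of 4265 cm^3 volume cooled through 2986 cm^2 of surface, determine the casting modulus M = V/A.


Formula: Casting Modulus M = V / A
M = 4265 cm^3 / 2986 cm^2 = 1.4283 cm


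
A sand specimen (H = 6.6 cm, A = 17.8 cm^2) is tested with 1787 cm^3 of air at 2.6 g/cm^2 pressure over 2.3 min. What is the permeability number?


Formula: Permeability Number P = (V * H) / (p * A * t)
Numerator: V * H = 1787 * 6.6 = 11794.2
Denominator: p * A * t = 2.6 * 17.8 * 2.3 = 106.444
P = 11794.2 / 106.444 = 110.8019

Final answer: 110.8019


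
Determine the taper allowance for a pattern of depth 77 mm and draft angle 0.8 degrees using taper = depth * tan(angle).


Formula: taper = depth * tan(draft_angle)
tan(0.8 deg) = 0.0139635
taper = 77 mm * 0.0139635 = 1.0752 mm

1.0752 mm


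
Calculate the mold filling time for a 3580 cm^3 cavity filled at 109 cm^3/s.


Formula: t_fill = V_mold / Q_flow
t = 3580 cm^3 / 109 cm^3/s = 32.8440 s

Answer: 32.8440 s


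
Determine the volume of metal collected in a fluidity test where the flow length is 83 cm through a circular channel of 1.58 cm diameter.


Formula: V = pi * (d/2)^2 * L  (cylinder volume)
Radius = 1.58/2 = 0.79 cm
V = pi * 0.79^2 * 83 = 162.7354 cm^3


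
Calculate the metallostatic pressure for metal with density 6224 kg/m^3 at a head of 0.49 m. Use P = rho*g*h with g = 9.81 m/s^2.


Formula: P = rho * g * h
rho * g = 6224 * 9.81 = 61057.44 N/m^3
P = 61057.44 * 0.49 = 29918.1456 Pa

Final answer: 29918.1456 Pa


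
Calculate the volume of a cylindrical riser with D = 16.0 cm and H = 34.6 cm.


Formula: V = pi * (D/2)^2 * H  (cylinder volume)
Radius = D/2 = 16.0/2 = 8.0 cm
V = pi * 8.0^2 * 34.6 = 6956.7428 cm^3


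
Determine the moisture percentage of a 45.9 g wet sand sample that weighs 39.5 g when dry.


Formula: MC = (W_wet - W_dry) / W_wet * 100
Water mass = 45.9 - 39.5 = 6.4 g
MC = 6.4 / 45.9 * 100 = 13.9434%

13.9434%


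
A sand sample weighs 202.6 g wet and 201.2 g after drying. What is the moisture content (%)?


Formula: MC = (W_wet - W_dry) / W_wet * 100
Water mass = 202.6 - 201.2 = 1.4 g
MC = 1.4 / 202.6 * 100 = 0.6910%

Answer: 0.6910%


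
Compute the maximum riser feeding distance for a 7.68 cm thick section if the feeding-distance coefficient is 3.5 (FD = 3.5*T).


Formula: FD = 3.5 * T  (riser feeding-distance rule)
FD = 3.5 * 7.68 cm = 26.8800 cm


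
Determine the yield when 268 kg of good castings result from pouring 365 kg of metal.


Formula: Casting Yield = (W_good / W_total) * 100
Yield = (268 kg / 365 kg) * 100 = 73.4247%

73.4247%


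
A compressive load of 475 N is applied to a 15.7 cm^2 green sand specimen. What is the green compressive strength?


Formula: Compressive Strength = Force / Area
Strength = 475 N / 15.7 cm^2 = 30.2548 N/cm^2

Answer: 30.2548 N/cm^2


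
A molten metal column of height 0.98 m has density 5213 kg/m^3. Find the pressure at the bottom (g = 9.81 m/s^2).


Formula: P = rho * g * h
rho * g = 5213 * 9.81 = 51139.53 N/m^3
P = 51139.53 * 0.98 = 50116.7394 Pa

Final answer: 50116.7394 Pa


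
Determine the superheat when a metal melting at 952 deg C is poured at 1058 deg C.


Formula: Superheat = T_pour - T_melt
Superheat = 1058 - 952 = 106 deg C


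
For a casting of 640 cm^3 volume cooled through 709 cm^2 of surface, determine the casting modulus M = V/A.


Formula: Casting Modulus M = V / A
M = 640 cm^3 / 709 cm^2 = 0.9027 cm

0.9027 cm


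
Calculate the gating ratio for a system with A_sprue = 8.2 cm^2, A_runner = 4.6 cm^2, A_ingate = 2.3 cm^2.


Sprue:Runner:Ingate = 1 : 4.6/8.2 : 2.3/8.2 = 1:0.56:0.28

1:0.56:0.28


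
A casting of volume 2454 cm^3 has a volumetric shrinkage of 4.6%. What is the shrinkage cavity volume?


Formula: V_shrink = V_casting * shrinkage_pct / 100
V_shrink = 2454 cm^3 * 4.6 / 100 = 112.8840 cm^3

Final answer: 112.8840 cm^3


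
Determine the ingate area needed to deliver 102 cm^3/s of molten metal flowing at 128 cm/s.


Formula: A_ingate = Q / v  (continuity equation)
A = 102 cm^3/s / 128 cm/s = 0.7969 cm^2

0.7969 cm^2


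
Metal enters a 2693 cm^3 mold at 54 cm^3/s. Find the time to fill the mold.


Formula: t_fill = V_mold / Q_flow
t = 2693 cm^3 / 54 cm^3/s = 49.8704 s

Final answer: 49.8704 s


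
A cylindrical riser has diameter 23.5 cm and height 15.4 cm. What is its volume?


Formula: V = pi * (D/2)^2 * H  (cylinder volume)
Radius = D/2 = 23.5/2 = 11.75 cm
V = pi * 11.75^2 * 15.4 = 6679.5365 cm^3

Answer: 6679.5365 cm^3


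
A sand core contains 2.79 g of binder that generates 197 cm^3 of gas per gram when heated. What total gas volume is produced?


Formula: V_gas = W_binder * gas_evolution_rate
V = 2.79 g * 197 cm^3/g = 549.6300 cm^3

Answer: 549.6300 cm^3


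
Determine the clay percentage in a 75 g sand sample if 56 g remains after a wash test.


Formula: Clay% = (W_total - W_washed) / W_total * 100
Clay mass = 75 - 56 = 19 g
Clay% = 19 / 75 * 100 = 25.3333%

25.3333%


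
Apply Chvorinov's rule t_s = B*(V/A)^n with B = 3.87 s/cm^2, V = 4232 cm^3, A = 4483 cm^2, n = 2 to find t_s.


Formula: t_s = B * (V/A)^n  (Chvorinov's rule, n=2)
Modulus M = V/A = 4232/4483 = 0.944011 cm
M^2 = 0.944011^2 = 0.891157 cm^2
t_s = 3.87 * 0.891157 = 3.4488 s

Final answer: 3.4488 s


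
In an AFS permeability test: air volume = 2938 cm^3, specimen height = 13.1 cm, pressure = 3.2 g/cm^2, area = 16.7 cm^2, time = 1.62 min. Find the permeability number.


Formula: Permeability Number P = (V * H) / (p * A * t)
Numerator: V * H = 2938 * 13.1 = 38487.8
Denominator: p * A * t = 3.2 * 16.7 * 1.62 = 86.5728
P = 38487.8 / 86.5728 = 444.5715

Answer: 444.5715


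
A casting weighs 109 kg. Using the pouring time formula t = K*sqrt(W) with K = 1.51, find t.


Formula: t = K * sqrt(W)
sqrt(W) = sqrt(109) = 10.44031
t = 1.51 * 10.44031 = 15.7649 s

Answer: 15.7649 s


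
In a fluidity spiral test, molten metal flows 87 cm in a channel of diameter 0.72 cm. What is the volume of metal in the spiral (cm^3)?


Formula: V = pi * (d/2)^2 * L  (cylinder volume)
Radius = 0.72/2 = 0.36 cm
V = pi * 0.36^2 * 87 = 35.4221 cm^3

Final answer: 35.4221 cm^3


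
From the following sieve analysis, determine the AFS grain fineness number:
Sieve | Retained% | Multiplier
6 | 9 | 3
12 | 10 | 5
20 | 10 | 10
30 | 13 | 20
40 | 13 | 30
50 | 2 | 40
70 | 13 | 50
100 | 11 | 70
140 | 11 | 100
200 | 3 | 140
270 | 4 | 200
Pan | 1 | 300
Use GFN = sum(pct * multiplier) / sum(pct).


Formula: GFN = sum(pct * multiplier) / sum(pct)
sum(pct * multiplier) = 4947
sum(pct) = 100
GFN = 4947 / 100 = 49.47

Final answer: 49.47


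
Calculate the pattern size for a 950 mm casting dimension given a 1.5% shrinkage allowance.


Formula: L_pattern = L_casting * (1 + shrinkage_rate/100)
Shrinkage factor = 1 + 1.5/100 = 1.015
L_pattern = 950 mm * 1.015 = 964.2500 mm

964.2500 mm


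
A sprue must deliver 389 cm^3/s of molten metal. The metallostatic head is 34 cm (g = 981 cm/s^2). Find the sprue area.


Formula: v = sqrt(2*g*h), A = Q/v
Velocity: v = sqrt(2 * 981 * 34) = sqrt(66708) = 258.2789 cm/s
Sprue area: A = Q / v = 389 / 258.2789 = 1.5061 cm^2


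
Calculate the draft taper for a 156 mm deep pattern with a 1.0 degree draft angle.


Formula: taper = depth * tan(draft_angle)
tan(1.0 deg) = 0.0174551
taper = 156 mm * 0.0174551 = 2.7230 mm

2.7230 mm


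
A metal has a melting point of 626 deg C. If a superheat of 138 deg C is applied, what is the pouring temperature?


Formula: T_pour = T_melt + Superheat
T_pour = 626 + 138 = 764 deg C


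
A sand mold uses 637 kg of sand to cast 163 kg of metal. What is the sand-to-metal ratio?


Formula: Sand-to-Metal Ratio = W_sand / W_metal
Ratio = 637 kg / 163 kg = 3.9080


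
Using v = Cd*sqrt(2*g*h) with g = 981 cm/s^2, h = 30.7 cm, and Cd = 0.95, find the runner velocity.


Formula: v = Cd * sqrt(2 * g * h)  (Torricelli with discharge coefficient)
2*g*h = 2 * 981 * 30.7 = 60233.4 cm^2/s^2
sqrt(60233.4) = 245.42494 cm/s
v = 0.95 * 245.42494 = 233.1537 cm/s

Final answer: 233.1537 cm/s


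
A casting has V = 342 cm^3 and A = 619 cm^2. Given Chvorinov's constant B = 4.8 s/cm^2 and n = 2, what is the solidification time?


Formula: t_s = B * (V/A)^n  (Chvorinov's rule, n=2)
Modulus M = V/A = 342/619 = 0.552504 cm
M^2 = 0.552504^2 = 0.305261 cm^2
t_s = 4.8 * 0.305261 = 1.4653 s

1.4653 s


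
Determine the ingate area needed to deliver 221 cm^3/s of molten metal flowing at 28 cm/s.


Formula: A_ingate = Q / v  (continuity equation)
A = 221 cm^3/s / 28 cm/s = 7.8929 cm^2


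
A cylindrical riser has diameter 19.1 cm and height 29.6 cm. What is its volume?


Formula: V = pi * (D/2)^2 * H  (cylinder volume)
Radius = D/2 = 19.1/2 = 9.55 cm
V = pi * 9.55^2 * 29.6 = 8481.0247 cm^3


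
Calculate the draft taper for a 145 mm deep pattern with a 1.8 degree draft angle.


Formula: taper = depth * tan(draft_angle)
tan(1.8 deg) = 0.0314263
taper = 145 mm * 0.0314263 = 4.5568 mm

Answer: 4.5568 mm


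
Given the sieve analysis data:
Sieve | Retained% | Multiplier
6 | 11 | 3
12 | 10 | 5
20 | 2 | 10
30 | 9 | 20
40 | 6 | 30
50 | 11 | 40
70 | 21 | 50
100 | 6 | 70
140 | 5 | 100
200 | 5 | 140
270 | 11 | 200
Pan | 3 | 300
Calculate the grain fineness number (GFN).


Formula: GFN = sum(pct * multiplier) / sum(pct)
sum(pct * multiplier) = 6673
sum(pct) = 100
GFN = 6673 / 100 = 66.73

Answer: 66.73


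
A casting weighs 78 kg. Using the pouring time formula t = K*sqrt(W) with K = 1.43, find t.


Formula: t = K * sqrt(W)
sqrt(W) = sqrt(78) = 8.83176
t = 1.43 * 8.83176 = 12.6294 s

Answer: 12.6294 s


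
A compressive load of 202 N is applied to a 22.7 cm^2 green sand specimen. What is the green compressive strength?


Formula: Compressive Strength = Force / Area
Strength = 202 N / 22.7 cm^2 = 8.8987 N/cm^2

Answer: 8.8987 N/cm^2


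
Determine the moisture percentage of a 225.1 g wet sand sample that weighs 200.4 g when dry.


Formula: MC = (W_wet - W_dry) / W_wet * 100
Water mass = 225.1 - 200.4 = 24.7 g
MC = 24.7 / 225.1 * 100 = 10.9729%

Final answer: 10.9729%


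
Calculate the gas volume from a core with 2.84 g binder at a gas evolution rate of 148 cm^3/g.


Formula: V_gas = W_binder * gas_evolution_rate
V = 2.84 g * 148 cm^3/g = 420.3200 cm^3

420.3200 cm^3


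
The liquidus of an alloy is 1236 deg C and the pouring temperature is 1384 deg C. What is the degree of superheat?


Formula: Superheat = T_pour - T_melt
Superheat = 1384 - 1236 = 148 deg C


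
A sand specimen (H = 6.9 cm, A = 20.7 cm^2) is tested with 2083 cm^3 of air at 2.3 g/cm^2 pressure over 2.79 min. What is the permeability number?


Formula: Permeability Number P = (V * H) / (p * A * t)
Numerator: V * H = 2083 * 6.9 = 14372.7
Denominator: p * A * t = 2.3 * 20.7 * 2.79 = 132.8319
P = 14372.7 / 132.8319 = 108.2022


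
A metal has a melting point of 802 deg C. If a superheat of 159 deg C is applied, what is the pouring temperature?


Formula: T_pour = T_melt + Superheat
T_pour = 802 + 159 = 961 deg C


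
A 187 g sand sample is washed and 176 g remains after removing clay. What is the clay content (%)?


Formula: Clay% = (W_total - W_washed) / W_total * 100
Clay mass = 187 - 176 = 11 g
Clay% = 11 / 187 * 100 = 5.8824%

Final answer: 5.8824%


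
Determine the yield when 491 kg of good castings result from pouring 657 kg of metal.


Formula: Casting Yield = (W_good / W_total) * 100
Yield = (491 kg / 657 kg) * 100 = 74.7336%

74.7336%


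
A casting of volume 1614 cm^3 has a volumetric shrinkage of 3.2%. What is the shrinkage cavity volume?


Formula: V_shrink = V_casting * shrinkage_pct / 100
V_shrink = 1614 cm^3 * 3.2 / 100 = 51.6480 cm^3


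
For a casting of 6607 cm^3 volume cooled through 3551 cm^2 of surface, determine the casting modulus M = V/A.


Formula: Casting Modulus M = V / A
M = 6607 cm^3 / 3551 cm^2 = 1.8606 cm

1.8606 cm


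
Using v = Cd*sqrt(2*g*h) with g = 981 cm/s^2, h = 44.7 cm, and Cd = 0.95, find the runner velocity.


Formula: v = Cd * sqrt(2 * g * h)  (Torricelli with discharge coefficient)
2*g*h = 2 * 981 * 44.7 = 87701.4 cm^2/s^2
sqrt(87701.4) = 296.14422 cm/s
v = 0.95 * 296.14422 = 281.3370 cm/s

Final answer: 281.3370 cm/s


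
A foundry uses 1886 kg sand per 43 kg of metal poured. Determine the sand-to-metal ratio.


Formula: Sand-to-Metal Ratio = W_sand / W_metal
Ratio = 1886 kg / 43 kg = 43.8605

Answer: 43.8605


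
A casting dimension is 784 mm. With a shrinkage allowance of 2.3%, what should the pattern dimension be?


Formula: L_pattern = L_casting * (1 + shrinkage_rate/100)
Shrinkage factor = 1 + 2.3/100 = 1.023
L_pattern = 784 mm * 1.023 = 802.0320 mm

802.0320 mm


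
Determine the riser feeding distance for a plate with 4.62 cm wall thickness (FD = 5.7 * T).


Formula: FD = 5.7 * T  (riser feeding-distance rule)
FD = 5.7 * 4.62 cm = 26.3340 cm


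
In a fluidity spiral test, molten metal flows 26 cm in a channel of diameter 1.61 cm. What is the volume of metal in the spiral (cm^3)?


Formula: V = pi * (d/2)^2 * L  (cylinder volume)
Radius = 1.61/2 = 0.805 cm
V = pi * 0.805^2 * 26 = 52.9316 cm^3

52.9316 cm^3


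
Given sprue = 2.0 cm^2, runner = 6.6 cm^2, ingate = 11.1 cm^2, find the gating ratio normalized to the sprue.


Sprue:Runner:Ingate = 1 : 6.6/2.0 : 11.1/2.0 = 1:3.30:5.55


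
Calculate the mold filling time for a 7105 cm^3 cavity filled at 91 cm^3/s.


Formula: t_fill = V_mold / Q_flow
t = 7105 cm^3 / 91 cm^3/s = 78.0769 s

Final answer: 78.0769 s


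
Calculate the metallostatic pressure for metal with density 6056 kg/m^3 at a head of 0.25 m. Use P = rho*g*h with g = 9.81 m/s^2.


Formula: P = rho * g * h
rho * g = 6056 * 9.81 = 59409.36 N/m^3
P = 59409.36 * 0.25 = 14852.3400 Pa

Final answer: 14852.3400 Pa


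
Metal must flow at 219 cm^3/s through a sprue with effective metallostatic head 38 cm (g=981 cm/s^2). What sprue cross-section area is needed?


Formula: v = sqrt(2*g*h), A = Q/v
Velocity: v = sqrt(2 * 981 * 38) = sqrt(74556) = 273.0494 cm/s
Sprue area: A = Q / v = 219 / 273.0494 = 0.8021 cm^2

0.8021 cm^2


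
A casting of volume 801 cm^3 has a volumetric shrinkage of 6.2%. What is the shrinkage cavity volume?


Formula: V_shrink = V_casting * shrinkage_pct / 100
V_shrink = 801 cm^3 * 6.2 / 100 = 49.6620 cm^3


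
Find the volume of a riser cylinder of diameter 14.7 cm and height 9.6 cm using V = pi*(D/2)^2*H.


Formula: V = pi * (D/2)^2 * H  (cylinder volume)
Radius = D/2 = 14.7/2 = 7.35 cm
V = pi * 7.35^2 * 9.6 = 1629.2802 cm^3

Final answer: 1629.2802 cm^3


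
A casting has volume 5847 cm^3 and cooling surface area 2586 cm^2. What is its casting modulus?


Formula: Casting Modulus M = V / A
M = 5847 cm^3 / 2586 cm^2 = 2.2610 cm

Answer: 2.2610 cm


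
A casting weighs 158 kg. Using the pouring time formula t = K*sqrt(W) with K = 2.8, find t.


Formula: t = K * sqrt(W)
sqrt(W) = sqrt(158) = 12.56981
t = 2.8 * 12.56981 = 35.1955 s

Answer: 35.1955 s


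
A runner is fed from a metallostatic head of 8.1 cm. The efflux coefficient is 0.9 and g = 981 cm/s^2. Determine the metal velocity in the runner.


Formula: v = Cd * sqrt(2 * g * h)  (Torricelli with discharge coefficient)
2*g*h = 2 * 981 * 8.1 = 15892.2 cm^2/s^2
sqrt(15892.2) = 126.06427 cm/s
v = 0.9 * 126.06427 = 113.4578 cm/s

113.4578 cm/s


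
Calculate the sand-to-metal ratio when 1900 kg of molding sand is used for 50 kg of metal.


Formula: Sand-to-Metal Ratio = W_sand / W_metal
Ratio = 1900 kg / 50 kg = 38.0000

Answer: 38.0000


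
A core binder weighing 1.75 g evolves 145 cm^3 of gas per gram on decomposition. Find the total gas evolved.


Formula: V_gas = W_binder * gas_evolution_rate
V = 1.75 g * 145 cm^3/g = 253.7500 cm^3

Final answer: 253.7500 cm^3


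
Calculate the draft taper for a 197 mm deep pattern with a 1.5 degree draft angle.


Formula: taper = depth * tan(draft_angle)
tan(1.5 deg) = 0.0261859
taper = 197 mm * 0.0261859 = 5.1586 mm


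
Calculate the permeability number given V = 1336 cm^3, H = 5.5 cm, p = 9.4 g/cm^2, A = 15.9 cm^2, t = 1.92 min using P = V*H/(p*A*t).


Formula: Permeability Number P = (V * H) / (p * A * t)
Numerator: V * H = 1336 * 5.5 = 7348.0
Denominator: p * A * t = 9.4 * 15.9 * 1.92 = 286.9632
P = 7348.0 / 286.9632 = 25.6061

Answer: 25.6061


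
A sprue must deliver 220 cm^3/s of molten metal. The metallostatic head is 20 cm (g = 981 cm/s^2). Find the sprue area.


Formula: v = sqrt(2*g*h), A = Q/v
Velocity: v = sqrt(2 * 981 * 20) = sqrt(39240) = 198.0909 cm/s
Sprue area: A = Q / v = 220 / 198.0909 = 1.1106 cm^2


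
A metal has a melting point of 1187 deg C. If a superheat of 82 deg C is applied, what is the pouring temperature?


Formula: T_pour = T_melt + Superheat
T_pour = 1187 + 82 = 1269 deg C

Final answer: 1269 deg C


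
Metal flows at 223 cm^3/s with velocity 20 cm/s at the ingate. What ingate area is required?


Formula: A_ingate = Q / v  (continuity equation)
A = 223 cm^3/s / 20 cm/s = 11.1500 cm^2

Final answer: 11.1500 cm^2


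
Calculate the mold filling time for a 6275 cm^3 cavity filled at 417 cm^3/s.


Formula: t_fill = V_mold / Q_flow
t = 6275 cm^3 / 417 cm^3/s = 15.0480 s

15.0480 s


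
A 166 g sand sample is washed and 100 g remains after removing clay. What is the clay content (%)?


Formula: Clay% = (W_total - W_washed) / W_total * 100
Clay mass = 166 - 100 = 66 g
Clay% = 66 / 166 * 100 = 39.7590%

Final answer: 39.7590%


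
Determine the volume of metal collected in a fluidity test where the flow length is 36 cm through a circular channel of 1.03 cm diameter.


Formula: V = pi * (d/2)^2 * L  (cylinder volume)
Radius = 1.03/2 = 0.515 cm
V = pi * 0.515^2 * 36 = 29.9962 cm^3


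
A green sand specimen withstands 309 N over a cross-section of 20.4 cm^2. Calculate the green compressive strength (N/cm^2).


Formula: Compressive Strength = Force / Area
Strength = 309 N / 20.4 cm^2 = 15.1471 N/cm^2

Answer: 15.1471 N/cm^2


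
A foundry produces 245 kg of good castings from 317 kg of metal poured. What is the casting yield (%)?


Formula: Casting Yield = (W_good / W_total) * 100
Yield = (245 kg / 317 kg) * 100 = 77.2871%


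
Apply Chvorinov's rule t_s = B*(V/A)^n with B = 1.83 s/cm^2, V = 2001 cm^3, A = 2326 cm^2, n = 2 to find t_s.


Formula: t_s = B * (V/A)^n  (Chvorinov's rule, n=2)
Modulus M = V/A = 2001/2326 = 0.860275 cm
M^2 = 0.860275^2 = 0.740073 cm^2
t_s = 1.83 * 0.740073 = 1.3543 s

1.3543 s


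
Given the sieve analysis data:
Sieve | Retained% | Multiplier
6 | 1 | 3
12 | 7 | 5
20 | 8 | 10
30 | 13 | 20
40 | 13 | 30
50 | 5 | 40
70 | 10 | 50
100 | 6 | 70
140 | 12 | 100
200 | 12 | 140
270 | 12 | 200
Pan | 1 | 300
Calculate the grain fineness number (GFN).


Formula: GFN = sum(pct * multiplier) / sum(pct)
sum(pct * multiplier) = 7468
sum(pct) = 100
GFN = 7468 / 100 = 74.68

Answer: 74.68


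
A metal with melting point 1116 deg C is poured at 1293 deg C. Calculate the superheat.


Formula: Superheat = T_pour - T_melt
Superheat = 1293 - 1116 = 177 deg C

Answer: 177 deg C


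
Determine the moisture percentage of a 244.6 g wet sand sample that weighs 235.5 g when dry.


Formula: MC = (W_wet - W_dry) / W_wet * 100
Water mass = 244.6 - 235.5 = 9.1 g
MC = 9.1 / 244.6 * 100 = 3.7204%


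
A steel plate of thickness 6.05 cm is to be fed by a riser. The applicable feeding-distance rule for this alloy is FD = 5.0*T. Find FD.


Formula: FD = 5.0 * T  (riser feeding-distance rule)
FD = 5.0 * 6.05 cm = 30.2500 cm

30.2500 cm


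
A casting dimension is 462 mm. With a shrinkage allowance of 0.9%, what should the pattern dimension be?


Formula: L_pattern = L_casting * (1 + shrinkage_rate/100)
Shrinkage factor = 1 + 0.9/100 = 1.009
L_pattern = 462 mm * 1.009 = 466.1580 mm

466.1580 mm


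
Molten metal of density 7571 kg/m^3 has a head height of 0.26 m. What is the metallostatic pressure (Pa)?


Formula: P = rho * g * h
rho * g = 7571 * 9.81 = 74271.51 N/m^3
P = 74271.51 * 0.26 = 19310.5926 Pa

Final answer: 19310.5926 Pa


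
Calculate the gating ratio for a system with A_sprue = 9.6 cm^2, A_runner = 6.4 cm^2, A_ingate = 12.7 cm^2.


Sprue:Runner:Ingate = 1 : 6.4/9.6 : 12.7/9.6 = 1:0.67:1.32

1:0.67:1.32


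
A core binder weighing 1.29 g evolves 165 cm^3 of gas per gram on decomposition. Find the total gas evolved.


Formula: V_gas = W_binder * gas_evolution_rate
V = 1.29 g * 165 cm^3/g = 212.8500 cm^3

212.8500 cm^3


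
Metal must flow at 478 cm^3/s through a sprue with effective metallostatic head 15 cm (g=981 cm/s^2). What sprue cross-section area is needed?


Formula: v = sqrt(2*g*h), A = Q/v
Velocity: v = sqrt(2 * 981 * 15) = sqrt(29430) = 171.5517 cm/s
Sprue area: A = Q / v = 478 / 171.5517 = 2.7863 cm^2

2.7863 cm^2


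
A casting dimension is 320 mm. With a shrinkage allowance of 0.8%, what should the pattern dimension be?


Formula: L_pattern = L_casting * (1 + shrinkage_rate/100)
Shrinkage factor = 1 + 0.8/100 = 1.008
L_pattern = 320 mm * 1.008 = 322.5600 mm

322.5600 mm


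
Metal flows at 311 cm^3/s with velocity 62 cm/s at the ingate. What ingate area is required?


Formula: A_ingate = Q / v  (continuity equation)
A = 311 cm^3/s / 62 cm/s = 5.0161 cm^2


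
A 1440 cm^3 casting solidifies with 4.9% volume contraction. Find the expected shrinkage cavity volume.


Formula: V_shrink = V_casting * shrinkage_pct / 100
V_shrink = 1440 cm^3 * 4.9 / 100 = 70.5600 cm^3

70.5600 cm^3


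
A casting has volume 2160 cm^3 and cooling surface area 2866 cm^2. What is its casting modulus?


Formula: Casting Modulus M = V / A
M = 2160 cm^3 / 2866 cm^2 = 0.7537 cm


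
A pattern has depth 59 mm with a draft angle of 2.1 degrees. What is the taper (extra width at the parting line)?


Formula: taper = depth * tan(draft_angle)
tan(2.1 deg) = 0.0366683
taper = 59 mm * 0.0366683 = 2.1634 mm

Final answer: 2.1634 mm


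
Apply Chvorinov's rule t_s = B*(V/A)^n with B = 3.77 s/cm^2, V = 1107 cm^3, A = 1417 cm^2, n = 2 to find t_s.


Formula: t_s = B * (V/A)^n  (Chvorinov's rule, n=2)
Modulus M = V/A = 1107/1417 = 0.781228 cm
M^2 = 0.781228^2 = 0.610317 cm^2
t_s = 3.77 * 0.610317 = 2.3009 s


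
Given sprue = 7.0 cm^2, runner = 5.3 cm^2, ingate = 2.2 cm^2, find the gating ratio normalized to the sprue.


Sprue:Runner:Ingate = 1 : 5.3/7.0 : 2.2/7.0 = 1:0.76:0.31


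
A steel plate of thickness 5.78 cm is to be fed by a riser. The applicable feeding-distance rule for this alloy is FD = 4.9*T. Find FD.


Formula: FD = 4.9 * T  (riser feeding-distance rule)
FD = 4.9 * 5.78 cm = 28.3220 cm

Answer: 28.3220 cm


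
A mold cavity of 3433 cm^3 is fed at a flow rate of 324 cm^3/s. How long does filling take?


Formula: t_fill = V_mold / Q_flow
t = 3433 cm^3 / 324 cm^3/s = 10.5957 s

10.5957 s


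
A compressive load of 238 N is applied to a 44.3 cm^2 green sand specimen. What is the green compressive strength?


Formula: Compressive Strength = Force / Area
Strength = 238 N / 44.3 cm^2 = 5.3725 N/cm^2

5.3725 N/cm^2


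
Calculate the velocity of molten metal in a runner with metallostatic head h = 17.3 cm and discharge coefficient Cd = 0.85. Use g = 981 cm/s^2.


Formula: v = Cd * sqrt(2 * g * h)  (Torricelli with discharge coefficient)
2*g*h = 2 * 981 * 17.3 = 33942.6 cm^2/s^2
sqrt(33942.6) = 184.23518 cm/s
v = 0.85 * 184.23518 = 156.5999 cm/s

156.5999 cm/s


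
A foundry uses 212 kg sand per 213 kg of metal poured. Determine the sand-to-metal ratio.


Formula: Sand-to-Metal Ratio = W_sand / W_metal
Ratio = 212 kg / 213 kg = 0.9953


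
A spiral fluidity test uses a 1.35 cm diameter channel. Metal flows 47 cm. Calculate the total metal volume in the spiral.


Formula: V = pi * (d/2)^2 * L  (cylinder volume)
Radius = 1.35/2 = 0.675 cm
V = pi * 0.675^2 * 47 = 67.2752 cm^3

Answer: 67.2752 cm^3


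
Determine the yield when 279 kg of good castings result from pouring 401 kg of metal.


Formula: Casting Yield = (W_good / W_total) * 100
Yield = (279 kg / 401 kg) * 100 = 69.5761%

Final answer: 69.5761%


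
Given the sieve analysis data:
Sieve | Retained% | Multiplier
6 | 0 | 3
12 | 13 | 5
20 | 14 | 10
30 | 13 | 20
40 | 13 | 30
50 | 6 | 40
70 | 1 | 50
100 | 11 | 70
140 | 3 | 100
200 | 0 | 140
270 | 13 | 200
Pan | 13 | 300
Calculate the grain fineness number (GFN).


Formula: GFN = sum(pct * multiplier) / sum(pct)
sum(pct * multiplier) = 8715
sum(pct) = 100
GFN = 8715 / 100 = 87.15

Final answer: 87.15


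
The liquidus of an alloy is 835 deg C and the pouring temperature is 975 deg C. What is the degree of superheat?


Formula: Superheat = T_pour - T_melt
Superheat = 975 - 835 = 140 deg C

Answer: 140 deg C


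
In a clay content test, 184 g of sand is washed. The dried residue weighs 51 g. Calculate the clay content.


Formula: Clay% = (W_total - W_washed) / W_total * 100
Clay mass = 184 - 51 = 133 g
Clay% = 133 / 184 * 100 = 72.2826%

Answer: 72.2826%


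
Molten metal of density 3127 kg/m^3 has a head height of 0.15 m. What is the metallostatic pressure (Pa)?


Formula: P = rho * g * h
rho * g = 3127 * 9.81 = 30675.87 N/m^3
P = 30675.87 * 0.15 = 4601.3805 Pa


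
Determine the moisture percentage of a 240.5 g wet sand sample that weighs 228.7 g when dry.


Formula: MC = (W_wet - W_dry) / W_wet * 100
Water mass = 240.5 - 228.7 = 11.8 g
MC = 11.8 / 240.5 * 100 = 4.9064%

Final answer: 4.9064%


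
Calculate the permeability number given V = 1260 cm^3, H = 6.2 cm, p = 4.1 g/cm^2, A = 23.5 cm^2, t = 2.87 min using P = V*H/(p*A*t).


Formula: Permeability Number P = (V * H) / (p * A * t)
Numerator: V * H = 1260 * 6.2 = 7812.0
Denominator: p * A * t = 4.1 * 23.5 * 2.87 = 276.5245
P = 7812.0 / 276.5245 = 28.2507

28.2507


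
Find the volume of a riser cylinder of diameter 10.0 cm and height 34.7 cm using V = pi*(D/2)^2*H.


Formula: V = pi * (D/2)^2 * H  (cylinder volume)
Radius = D/2 = 10.0/2 = 5.0 cm
V = pi * 5.0^2 * 34.7 = 2725.3316 cm^3

Final answer: 2725.3316 cm^3


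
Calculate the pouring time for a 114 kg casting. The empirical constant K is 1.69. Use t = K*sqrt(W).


Formula: t = K * sqrt(W)
sqrt(W) = sqrt(114) = 10.67708
t = 1.69 * 10.67708 = 18.0443 s


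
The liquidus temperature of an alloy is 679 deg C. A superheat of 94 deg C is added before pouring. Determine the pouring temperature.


Formula: T_pour = T_melt + Superheat
T_pour = 679 + 94 = 773 deg C

Final answer: 773 deg C


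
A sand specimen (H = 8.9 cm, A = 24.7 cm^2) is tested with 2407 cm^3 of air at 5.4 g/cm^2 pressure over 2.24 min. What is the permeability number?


Formula: Permeability Number P = (V * H) / (p * A * t)
Numerator: V * H = 2407 * 8.9 = 21422.3
Denominator: p * A * t = 5.4 * 24.7 * 2.24 = 298.7712
P = 21422.3 / 298.7712 = 71.7014

Final answer: 71.7014


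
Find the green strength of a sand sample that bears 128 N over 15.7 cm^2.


Formula: Compressive Strength = Force / Area
Strength = 128 N / 15.7 cm^2 = 8.1529 N/cm^2

8.1529 N/cm^2


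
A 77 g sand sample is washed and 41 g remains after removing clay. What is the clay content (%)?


Formula: Clay% = (W_total - W_washed) / W_total * 100
Clay mass = 77 - 41 = 36 g
Clay% = 36 / 77 * 100 = 46.7532%

Answer: 46.7532%


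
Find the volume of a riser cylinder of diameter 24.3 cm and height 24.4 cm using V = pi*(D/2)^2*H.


Formula: V = pi * (D/2)^2 * H  (cylinder volume)
Radius = D/2 = 24.3/2 = 12.15 cm
V = pi * 12.15^2 * 24.4 = 11315.9822 cm^3

Answer: 11315.9822 cm^3


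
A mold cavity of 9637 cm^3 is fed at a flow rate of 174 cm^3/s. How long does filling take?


Formula: t_fill = V_mold / Q_flow
t = 9637 cm^3 / 174 cm^3/s = 55.3851 s

Final answer: 55.3851 s


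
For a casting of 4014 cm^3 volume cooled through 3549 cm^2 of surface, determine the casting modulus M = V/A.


Formula: Casting Modulus M = V / A
M = 4014 cm^3 / 3549 cm^2 = 1.1310 cm


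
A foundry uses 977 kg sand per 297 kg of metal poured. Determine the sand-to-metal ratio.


Formula: Sand-to-Metal Ratio = W_sand / W_metal
Ratio = 977 kg / 297 kg = 3.2896

Answer: 3.2896


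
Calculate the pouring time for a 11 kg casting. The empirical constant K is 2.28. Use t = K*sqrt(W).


Formula: t = K * sqrt(W)
sqrt(W) = sqrt(11) = 3.31662
t = 2.28 * 3.31662 = 7.5619 s

Final answer: 7.5619 s


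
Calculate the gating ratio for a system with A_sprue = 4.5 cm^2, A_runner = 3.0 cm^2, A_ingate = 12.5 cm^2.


Sprue:Runner:Ingate = 1 : 3.0/4.5 : 12.5/4.5 = 1:0.67:2.78

Answer: 1:0.67:2.78


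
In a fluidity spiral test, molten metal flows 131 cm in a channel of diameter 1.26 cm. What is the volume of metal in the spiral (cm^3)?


Formula: V = pi * (d/2)^2 * L  (cylinder volume)
Radius = 1.26/2 = 0.63 cm
V = pi * 0.63^2 * 131 = 163.3437 cm^3

Final answer: 163.3437 cm^3


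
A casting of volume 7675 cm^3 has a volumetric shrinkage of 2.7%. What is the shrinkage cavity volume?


Formula: V_shrink = V_casting * shrinkage_pct / 100
V_shrink = 7675 cm^3 * 2.7 / 100 = 207.2250 cm^3


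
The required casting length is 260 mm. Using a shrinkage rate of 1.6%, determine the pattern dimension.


Formula: L_pattern = L_casting * (1 + shrinkage_rate/100)
Shrinkage factor = 1 + 1.6/100 = 1.016
L_pattern = 260 mm * 1.016 = 264.1600 mm

Answer: 264.1600 mm


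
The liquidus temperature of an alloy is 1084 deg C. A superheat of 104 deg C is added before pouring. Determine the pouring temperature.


Formula: T_pour = T_melt + Superheat
T_pour = 1084 + 104 = 1188 deg C

1188 deg C


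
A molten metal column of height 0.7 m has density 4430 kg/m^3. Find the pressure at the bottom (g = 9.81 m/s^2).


Formula: P = rho * g * h
rho * g = 4430 * 9.81 = 43458.3 N/m^3
P = 43458.3 * 0.7 = 30420.8100 Pa


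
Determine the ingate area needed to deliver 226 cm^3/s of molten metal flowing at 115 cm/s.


Formula: A_ingate = Q / v  (continuity equation)
A = 226 cm^3/s / 115 cm/s = 1.9652 cm^2

Final answer: 1.9652 cm^2


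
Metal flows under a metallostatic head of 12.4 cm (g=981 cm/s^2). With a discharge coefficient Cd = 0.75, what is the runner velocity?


Formula: v = Cd * sqrt(2 * g * h)  (Torricelli with discharge coefficient)
2*g*h = 2 * 981 * 12.4 = 24328.8 cm^2/s^2
sqrt(24328.8) = 155.97692 cm/s
v = 0.75 * 155.97692 = 116.9827 cm/s

Answer: 116.9827 cm/s


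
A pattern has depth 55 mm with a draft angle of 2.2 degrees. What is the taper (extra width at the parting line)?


Formula: taper = depth * tan(draft_angle)
tan(2.2 deg) = 0.0384161
taper = 55 mm * 0.0384161 = 2.1129 mm

Final answer: 2.1129 mm


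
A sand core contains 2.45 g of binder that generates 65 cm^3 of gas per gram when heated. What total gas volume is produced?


Formula: V_gas = W_binder * gas_evolution_rate
V = 2.45 g * 65 cm^3/g = 159.2500 cm^3


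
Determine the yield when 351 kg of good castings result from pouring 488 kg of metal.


Formula: Casting Yield = (W_good / W_total) * 100
Yield = (351 kg / 488 kg) * 100 = 71.9262%

71.9262%


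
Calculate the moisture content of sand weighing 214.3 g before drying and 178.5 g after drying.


Formula: MC = (W_wet - W_dry) / W_wet * 100
Water mass = 214.3 - 178.5 = 35.8 g
MC = 35.8 / 214.3 * 100 = 16.7056%


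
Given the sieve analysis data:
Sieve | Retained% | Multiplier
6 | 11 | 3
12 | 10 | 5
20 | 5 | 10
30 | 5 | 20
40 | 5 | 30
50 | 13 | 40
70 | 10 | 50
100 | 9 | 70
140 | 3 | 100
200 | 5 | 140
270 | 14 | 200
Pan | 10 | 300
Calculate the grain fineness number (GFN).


Formula: GFN = sum(pct * multiplier) / sum(pct)
sum(pct * multiplier) = 8833
sum(pct) = 100
GFN = 8833 / 100 = 88.33

88.33


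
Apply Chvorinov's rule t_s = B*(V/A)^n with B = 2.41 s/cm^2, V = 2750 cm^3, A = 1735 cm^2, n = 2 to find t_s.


Formula: t_s = B * (V/A)^n  (Chvorinov's rule, n=2)
Modulus M = V/A = 2750/1735 = 1.585014 cm
M^2 = 1.585014^2 = 2.512269 cm^2
t_s = 2.41 * 2.512269 = 6.0546 s

Final answer: 6.0546 s


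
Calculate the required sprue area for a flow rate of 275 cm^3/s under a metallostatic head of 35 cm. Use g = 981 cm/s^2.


Formula: v = sqrt(2*g*h), A = Q/v
Velocity: v = sqrt(2 * 981 * 35) = sqrt(68670) = 262.0496 cm/s
Sprue area: A = Q / v = 275 / 262.0496 = 1.0494 cm^2


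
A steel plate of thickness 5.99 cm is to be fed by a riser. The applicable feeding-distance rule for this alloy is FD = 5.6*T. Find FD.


Formula: FD = 5.6 * T  (riser feeding-distance rule)
FD = 5.6 * 5.99 cm = 33.5440 cm

Final answer: 33.5440 cm


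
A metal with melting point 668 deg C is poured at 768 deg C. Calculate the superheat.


Formula: Superheat = T_pour - T_melt
Superheat = 768 - 668 = 100 deg C

Final answer: 100 deg C


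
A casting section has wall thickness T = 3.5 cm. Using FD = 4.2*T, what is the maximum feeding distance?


Formula: FD = 4.2 * T  (riser feeding-distance rule)
FD = 4.2 * 3.5 cm = 14.7000 cm


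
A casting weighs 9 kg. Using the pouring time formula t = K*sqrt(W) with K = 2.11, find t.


Formula: t = K * sqrt(W)
sqrt(W) = sqrt(9) = 3.00000
t = 2.11 * 3.00000 = 6.3300 s

Final answer: 6.3300 s


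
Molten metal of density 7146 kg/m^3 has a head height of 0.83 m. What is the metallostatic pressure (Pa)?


Formula: P = rho * g * h
rho * g = 7146 * 9.81 = 70102.26 N/m^3
P = 70102.26 * 0.83 = 58184.8758 Pa

Final answer: 58184.8758 Pa


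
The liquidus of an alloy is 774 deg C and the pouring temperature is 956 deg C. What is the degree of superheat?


Formula: Superheat = T_pour - T_melt
Superheat = 956 - 774 = 182 deg C


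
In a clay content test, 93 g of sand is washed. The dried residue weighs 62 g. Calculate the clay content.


Formula: Clay% = (W_total - W_washed) / W_total * 100
Clay mass = 93 - 62 = 31 g
Clay% = 31 / 93 * 100 = 33.3333%

Answer: 33.3333%


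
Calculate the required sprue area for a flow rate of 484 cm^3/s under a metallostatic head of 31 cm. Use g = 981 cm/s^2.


Formula: v = sqrt(2*g*h), A = Q/v
Velocity: v = sqrt(2 * 981 * 31) = sqrt(60822) = 246.6212 cm/s
Sprue area: A = Q / v = 484 / 246.6212 = 1.9625 cm^2

Answer: 1.9625 cm^2


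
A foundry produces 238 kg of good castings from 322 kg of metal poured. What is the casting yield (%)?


Formula: Casting Yield = (W_good / W_total) * 100
Yield = (238 kg / 322 kg) * 100 = 73.9130%

73.9130%


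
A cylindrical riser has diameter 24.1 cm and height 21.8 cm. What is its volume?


Formula: V = pi * (D/2)^2 * H  (cylinder volume)
Radius = D/2 = 24.1/2 = 12.05 cm
V = pi * 12.05^2 * 21.8 = 9944.4429 cm^3

Answer: 9944.4429 cm^3


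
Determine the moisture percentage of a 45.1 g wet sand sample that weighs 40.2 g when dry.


Formula: MC = (W_wet - W_dry) / W_wet * 100
Water mass = 45.1 - 40.2 = 4.9 g
MC = 4.9 / 45.1 * 100 = 10.8647%

Answer: 10.8647%


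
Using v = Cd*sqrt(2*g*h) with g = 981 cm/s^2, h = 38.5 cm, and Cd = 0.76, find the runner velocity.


Formula: v = Cd * sqrt(2 * g * h)  (Torricelli with discharge coefficient)
2*g*h = 2 * 981 * 38.5 = 75537.0 cm^2/s^2
sqrt(75537.0) = 274.83995 cm/s
v = 0.76 * 274.83995 = 208.8784 cm/s


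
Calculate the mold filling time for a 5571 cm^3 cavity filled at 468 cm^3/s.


Formula: t_fill = V_mold / Q_flow
t = 5571 cm^3 / 468 cm^3/s = 11.9038 s

Final answer: 11.9038 s


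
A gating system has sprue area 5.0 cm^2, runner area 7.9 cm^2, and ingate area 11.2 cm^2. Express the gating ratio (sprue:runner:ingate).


Sprue:Runner:Ingate = 1 : 7.9/5.0 : 11.2/5.0 = 1:1.58:2.24

1:1.58:2.24


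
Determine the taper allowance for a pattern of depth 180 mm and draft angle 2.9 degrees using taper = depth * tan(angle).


Formula: taper = depth * tan(draft_angle)
tan(2.9 deg) = 0.0506578
taper = 180 mm * 0.0506578 = 9.1184 mm


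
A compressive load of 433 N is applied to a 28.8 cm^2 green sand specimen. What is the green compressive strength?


Formula: Compressive Strength = Force / Area
Strength = 433 N / 28.8 cm^2 = 15.0347 N/cm^2

15.0347 N/cm^2


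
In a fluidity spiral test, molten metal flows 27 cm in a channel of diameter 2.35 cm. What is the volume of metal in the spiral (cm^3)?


Formula: V = pi * (d/2)^2 * L  (cylinder volume)
Radius = 2.35/2 = 1.175 cm
V = pi * 1.175^2 * 27 = 117.1088 cm^3


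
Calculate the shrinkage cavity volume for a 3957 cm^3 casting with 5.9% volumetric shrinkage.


Formula: V_shrink = V_casting * shrinkage_pct / 100
V_shrink = 3957 cm^3 * 5.9 / 100 = 233.4630 cm^3

Final answer: 233.4630 cm^3


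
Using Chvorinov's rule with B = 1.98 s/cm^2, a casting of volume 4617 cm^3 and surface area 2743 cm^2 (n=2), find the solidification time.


Formula: t_s = B * (V/A)^n  (Chvorinov's rule, n=2)
Modulus M = V/A = 4617/2743 = 1.683194 cm
M^2 = 1.683194^2 = 2.833142 cm^2
t_s = 1.98 * 2.833142 = 5.6096 s

Final answer: 5.6096 s


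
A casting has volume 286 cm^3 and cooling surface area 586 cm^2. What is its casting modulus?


Formula: Casting Modulus M = V / A
M = 286 cm^3 / 586 cm^2 = 0.4881 cm

0.4881 cm


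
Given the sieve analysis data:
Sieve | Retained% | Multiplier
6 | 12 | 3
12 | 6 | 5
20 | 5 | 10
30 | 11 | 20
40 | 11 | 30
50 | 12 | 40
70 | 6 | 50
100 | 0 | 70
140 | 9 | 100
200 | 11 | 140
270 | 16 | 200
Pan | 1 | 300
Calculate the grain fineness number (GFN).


Formula: GFN = sum(pct * multiplier) / sum(pct)
sum(pct * multiplier) = 7386
sum(pct) = 100
GFN = 7386 / 100 = 73.86

73.86


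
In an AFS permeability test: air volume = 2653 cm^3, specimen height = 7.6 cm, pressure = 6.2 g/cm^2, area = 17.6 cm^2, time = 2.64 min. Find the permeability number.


Formula: Permeability Number P = (V * H) / (p * A * t)
Numerator: V * H = 2653 * 7.6 = 20162.8
Denominator: p * A * t = 6.2 * 17.6 * 2.64 = 288.0768
P = 20162.8 / 288.0768 = 69.9911

69.9911


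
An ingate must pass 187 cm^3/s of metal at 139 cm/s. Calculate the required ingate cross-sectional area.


Formula: A_ingate = Q / v  (continuity equation)
A = 187 cm^3/s / 139 cm/s = 1.3453 cm^2


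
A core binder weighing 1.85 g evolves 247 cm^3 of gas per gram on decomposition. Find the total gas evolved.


Formula: V_gas = W_binder * gas_evolution_rate
V = 1.85 g * 247 cm^3/g = 456.9500 cm^3

456.9500 cm^3


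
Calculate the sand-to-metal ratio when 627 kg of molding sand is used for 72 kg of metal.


Formula: Sand-to-Metal Ratio = W_sand / W_metal
Ratio = 627 kg / 72 kg = 8.7083


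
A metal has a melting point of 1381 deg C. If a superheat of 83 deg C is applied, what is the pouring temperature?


Formula: T_pour = T_melt + Superheat
T_pour = 1381 + 83 = 1464 deg C

Answer: 1464 deg C


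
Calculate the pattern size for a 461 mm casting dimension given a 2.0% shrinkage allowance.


Formula: L_pattern = L_casting * (1 + shrinkage_rate/100)
Shrinkage factor = 1 + 2.0/100 = 1.02
L_pattern = 461 mm * 1.02 = 470.2200 mm

Answer: 470.2200 mm


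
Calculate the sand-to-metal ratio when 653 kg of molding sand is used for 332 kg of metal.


Formula: Sand-to-Metal Ratio = W_sand / W_metal
Ratio = 653 kg / 332 kg = 1.9669

1.9669
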